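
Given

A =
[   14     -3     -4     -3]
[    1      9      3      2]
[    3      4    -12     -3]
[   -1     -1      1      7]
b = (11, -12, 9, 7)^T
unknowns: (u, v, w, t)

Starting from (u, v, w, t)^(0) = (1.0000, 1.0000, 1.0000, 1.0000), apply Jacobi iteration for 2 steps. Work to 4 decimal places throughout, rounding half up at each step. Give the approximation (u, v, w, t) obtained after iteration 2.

(0.4830, -1.6151, -1.3274, 0.9881)

Iteration 1:
  u = (11 - (-3)·1.0000 - (-4)·1.0000 - (-3)·1.0000) / (14) = 1.5000
  v = (-12 - (1)·1.0000 - (3)·1.0000 - (2)·1.0000) / (9) = -2.0000
  w = (9 - (3)·1.0000 - (4)·1.0000 - (-3)·1.0000) / (-12) = -0.4167
  t = (7 - (-1)·1.0000 - (-1)·1.0000 - (1)·1.0000) / (7) = 1.1429
Iteration 2:
  u = (11 - (-3)·-2.0000 - (-4)·-0.4167 - (-3)·1.1429) / (14) = 0.4830
  v = (-12 - (1)·1.5000 - (3)·-0.4167 - (2)·1.1429) / (9) = -1.6151
  w = (9 - (3)·1.5000 - (4)·-2.0000 - (-3)·1.1429) / (-12) = -1.3274
  t = (7 - (-1)·1.5000 - (-1)·-2.0000 - (1)·-0.4167) / (7) = 0.9881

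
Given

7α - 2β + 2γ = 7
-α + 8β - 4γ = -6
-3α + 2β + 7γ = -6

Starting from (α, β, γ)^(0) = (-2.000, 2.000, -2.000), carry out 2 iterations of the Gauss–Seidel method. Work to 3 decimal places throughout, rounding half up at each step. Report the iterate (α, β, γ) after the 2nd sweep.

(0.438, -0.453, -0.540)

Iteration 1:
  α = (7 - (-2)·2.000 - (2)·-2.000) / (7) = 2.143
  β = (-6 - (-1)·2.143 - (-4)·-2.000) / (8) = -1.482
  γ = (-6 - (-3)·2.143 - (2)·-1.482) / (7) = 0.485
Iteration 2:
  α = (7 - (-2)·-1.482 - (2)·0.485) / (7) = 0.438
  β = (-6 - (-1)·0.438 - (-4)·0.485) / (8) = -0.453
  γ = (-6 - (-3)·0.438 - (2)·-0.453) / (7) = -0.540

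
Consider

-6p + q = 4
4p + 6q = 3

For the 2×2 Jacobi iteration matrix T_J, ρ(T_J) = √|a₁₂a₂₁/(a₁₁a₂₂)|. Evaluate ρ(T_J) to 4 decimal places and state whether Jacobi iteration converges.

a₁₂a₂₁/(a₁₁a₂₂) = (1)·(4) / ((-6)·(6)) = -0.111111
ρ = √|-0.111111| = √0.111111 = 0.3333
ρ < 1, so Jacobi converges

0.3333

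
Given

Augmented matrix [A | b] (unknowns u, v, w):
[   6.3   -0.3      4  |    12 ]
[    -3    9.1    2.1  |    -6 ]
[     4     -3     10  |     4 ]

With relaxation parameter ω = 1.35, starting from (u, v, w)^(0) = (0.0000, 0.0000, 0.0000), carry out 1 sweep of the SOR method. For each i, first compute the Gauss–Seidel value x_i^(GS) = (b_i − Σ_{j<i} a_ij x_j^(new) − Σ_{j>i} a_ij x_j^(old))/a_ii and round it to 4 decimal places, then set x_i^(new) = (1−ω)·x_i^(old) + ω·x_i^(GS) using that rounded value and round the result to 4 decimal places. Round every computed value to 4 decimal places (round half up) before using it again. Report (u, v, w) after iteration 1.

(2.5715, 0.2543, -0.7456)

Iteration 1:
  u: GS value = (12 - (-0.3)·0.0000 - (4)·0.0000) / (6.3) = 1.9048;  u ← (1−ω)·0.0000 + ω·1.9048 = 2.5715
  v: GS value = (-6 - (-3)·2.5715 - (2.1)·0.0000) / (9.1) = 0.1884;  v ← (1−ω)·0.0000 + ω·0.1884 = 0.2543
  w: GS value = (4 - (4)·2.5715 - (-3)·0.2543) / (10) = -0.5523;  w ← (1−ω)·0.0000 + ω·-0.5523 = -0.7456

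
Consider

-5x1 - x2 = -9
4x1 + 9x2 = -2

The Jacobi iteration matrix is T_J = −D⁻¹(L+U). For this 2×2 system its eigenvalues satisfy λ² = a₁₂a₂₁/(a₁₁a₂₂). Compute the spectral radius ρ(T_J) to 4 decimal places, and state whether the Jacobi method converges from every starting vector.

a₁₂a₂₁/(a₁₁a₂₂) = (-1)·(4) / ((-5)·(9)) = 0.088889
ρ = √|0.088889| = √0.088889 = 0.2981
ρ < 1, so Jacobi converges

0.2981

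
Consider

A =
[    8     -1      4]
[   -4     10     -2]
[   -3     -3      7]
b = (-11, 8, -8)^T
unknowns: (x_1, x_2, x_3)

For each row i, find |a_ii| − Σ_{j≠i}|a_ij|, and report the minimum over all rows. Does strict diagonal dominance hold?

1

row 1: |8| − (1+4) = 3
row 2: |10| − (4+2) = 4
row 3: |7| − (3+3) = 1
minimum over rows = 1 → strictly diagonally dominant (convergence guaranteed)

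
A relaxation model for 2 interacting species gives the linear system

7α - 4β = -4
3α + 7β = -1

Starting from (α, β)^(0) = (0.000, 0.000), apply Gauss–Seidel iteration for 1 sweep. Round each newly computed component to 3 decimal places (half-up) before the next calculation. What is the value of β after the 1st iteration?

Iteration 1:
  α = (-4 - (-4)·0.000) / (7) = -0.571
  β = (-1 - (3)·-0.571) / (7) = 0.102

0.102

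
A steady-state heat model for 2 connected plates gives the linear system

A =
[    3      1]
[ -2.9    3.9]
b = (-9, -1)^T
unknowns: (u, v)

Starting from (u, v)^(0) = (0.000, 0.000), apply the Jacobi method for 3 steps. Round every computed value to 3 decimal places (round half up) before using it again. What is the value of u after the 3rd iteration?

Iteration 1:
  u = (-9 - (1)·0.000) / (3) = -3.000
  v = (-1 - (-2.9)·0.000) / (3.9) = -0.256
Iteration 2:
  u = (-9 - (1)·-0.256) / (3) = -2.915
  v = (-1 - (-2.9)·-3.000) / (3.9) = -2.487
Iteration 3:
  u = (-9 - (1)·-2.487) / (3) = -2.171
  v = (-1 - (-2.9)·-2.915) / (3.9) = -2.424

-2.171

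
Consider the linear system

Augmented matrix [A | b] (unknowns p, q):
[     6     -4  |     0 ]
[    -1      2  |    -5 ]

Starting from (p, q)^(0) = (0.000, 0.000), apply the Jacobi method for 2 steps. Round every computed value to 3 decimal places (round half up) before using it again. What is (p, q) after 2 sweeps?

Iteration 1:
  p = (0 - (-4)·0.000) / (6) = 0.000
  q = (-5 - (-1)·0.000) / (2) = -2.500
Iteration 2:
  p = (0 - (-4)·-2.500) / (6) = -1.667
  q = (-5 - (-1)·0.000) / (2) = -2.500

(-1.667, -2.500)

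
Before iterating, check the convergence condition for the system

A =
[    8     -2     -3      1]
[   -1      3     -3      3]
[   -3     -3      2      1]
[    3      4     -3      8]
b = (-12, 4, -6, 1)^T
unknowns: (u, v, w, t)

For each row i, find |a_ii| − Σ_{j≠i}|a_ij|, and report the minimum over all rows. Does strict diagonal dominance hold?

row 1: |8| − (2+3+1) = 2
row 2: |3| − (1+3+3) = -4
row 3: |2| − (3+3+1) = -5
row 4: |8| − (3+4+3) = -2
minimum over rows = -5 → not strictly diagonally dominant

-5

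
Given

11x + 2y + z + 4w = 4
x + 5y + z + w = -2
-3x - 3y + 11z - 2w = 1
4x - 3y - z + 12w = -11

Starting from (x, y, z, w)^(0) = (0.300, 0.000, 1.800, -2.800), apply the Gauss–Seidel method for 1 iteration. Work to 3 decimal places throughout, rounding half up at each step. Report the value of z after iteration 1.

Iteration 1:
  x = (4 - (2)·0.000 - (1)·1.800 - (4)·-2.800) / (11) = 1.218
  y = (-2 - (1)·1.218 - (1)·1.800 - (1)·-2.800) / (5) = -0.444
  z = (1 - (-3)·1.218 - (-3)·-0.444 - (-2)·-2.800) / (11) = -0.207
  w = (-11 - (4)·1.218 - (-3)·-0.444 - (-1)·-0.207) / (12) = -1.451

-0.207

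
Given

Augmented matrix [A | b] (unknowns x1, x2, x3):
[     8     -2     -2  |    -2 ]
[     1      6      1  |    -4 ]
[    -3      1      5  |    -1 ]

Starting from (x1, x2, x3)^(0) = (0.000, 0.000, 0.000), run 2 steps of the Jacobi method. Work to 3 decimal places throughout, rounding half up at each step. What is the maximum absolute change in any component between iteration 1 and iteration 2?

Iteration 1:
  x1 = (-2 - (-2)·0.000 - (-2)·0.000) / (8) = -0.250
  x2 = (-4 - (1)·0.000 - (1)·0.000) / (6) = -0.667
  x3 = (-1 - (-3)·0.000 - (1)·0.000) / (5) = -0.200
Iteration 2:
  x1 = (-2 - (-2)·-0.667 - (-2)·-0.200) / (8) = -0.467
  x2 = (-4 - (1)·-0.250 - (1)·-0.200) / (6) = -0.592
  x3 = (-1 - (-3)·-0.250 - (1)·-0.667) / (5) = -0.217
Change: (-0.217, 0.075, -0.017) → max |·| = 0.217

0.217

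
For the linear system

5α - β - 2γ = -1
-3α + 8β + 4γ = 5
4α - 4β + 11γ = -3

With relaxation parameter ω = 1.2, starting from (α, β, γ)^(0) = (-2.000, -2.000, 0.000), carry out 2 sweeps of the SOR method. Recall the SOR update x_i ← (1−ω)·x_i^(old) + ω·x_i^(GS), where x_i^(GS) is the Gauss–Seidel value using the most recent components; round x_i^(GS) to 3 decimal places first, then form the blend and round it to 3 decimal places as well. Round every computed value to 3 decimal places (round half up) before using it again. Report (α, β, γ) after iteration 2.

(0.186, 0.482, -0.248)

Iteration 1:
  α: GS value = (-1 - (-1)·-2.000 - (-2)·0.000) / (5) = -0.600;  α ← (1−ω)·-2.000 + ω·-0.600 = -0.320
  β: GS value = (5 - (-3)·-0.320 - (4)·0.000) / (8) = 0.505;  β ← (1−ω)·-2.000 + ω·0.505 = 1.006
  γ: GS value = (-3 - (4)·-0.320 - (-4)·1.006) / (11) = 0.209;  γ ← (1−ω)·0.000 + ω·0.209 = 0.251
Iteration 2:
  α: GS value = (-1 - (-1)·1.006 - (-2)·0.251) / (5) = 0.102;  α ← (1−ω)·-0.320 + ω·0.102 = 0.186
  β: GS value = (5 - (-3)·0.186 - (4)·0.251) / (8) = 0.569;  β ← (1−ω)·1.006 + ω·0.569 = 0.482
  γ: GS value = (-3 - (4)·0.186 - (-4)·0.482) / (11) = -0.165;  γ ← (1−ω)·0.251 + ω·-0.165 = -0.248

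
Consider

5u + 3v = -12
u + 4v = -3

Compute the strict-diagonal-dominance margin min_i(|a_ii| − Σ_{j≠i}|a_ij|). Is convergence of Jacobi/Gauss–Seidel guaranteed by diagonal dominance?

2

row 1: |5| − (3) = 2
row 2: |4| − (1) = 3
minimum over rows = 2 → strictly diagonally dominant (convergence guaranteed)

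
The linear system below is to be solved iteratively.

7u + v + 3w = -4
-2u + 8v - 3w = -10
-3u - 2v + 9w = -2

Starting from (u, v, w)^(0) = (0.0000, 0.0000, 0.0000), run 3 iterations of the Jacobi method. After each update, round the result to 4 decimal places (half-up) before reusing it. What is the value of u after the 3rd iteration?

-0.0646

Iteration 1:
  u = (-4 - (1)·0.0000 - (3)·0.0000) / (7) = -0.5714
  v = (-10 - (-2)·0.0000 - (-3)·0.0000) / (8) = -1.2500
  w = (-2 - (-3)·0.0000 - (-2)·0.0000) / (9) = -0.2222
Iteration 2:
  u = (-4 - (1)·-1.2500 - (3)·-0.2222) / (7) = -0.2976
  v = (-10 - (-2)·-0.5714 - (-3)·-0.2222) / (8) = -1.4762
  w = (-2 - (-3)·-0.5714 - (-2)·-1.2500) / (9) = -0.6905
Iteration 3:
  u = (-4 - (1)·-1.4762 - (3)·-0.6905) / (7) = -0.0646
  v = (-10 - (-2)·-0.2976 - (-3)·-0.6905) / (8) = -1.5833
  w = (-2 - (-3)·-0.2976 - (-2)·-1.4762) / (9) = -0.6495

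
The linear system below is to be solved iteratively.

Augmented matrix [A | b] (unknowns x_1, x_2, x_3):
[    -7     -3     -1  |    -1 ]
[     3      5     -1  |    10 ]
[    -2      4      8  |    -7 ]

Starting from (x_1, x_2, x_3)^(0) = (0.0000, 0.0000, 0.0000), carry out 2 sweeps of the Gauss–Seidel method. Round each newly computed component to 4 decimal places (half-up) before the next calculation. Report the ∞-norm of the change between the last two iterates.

Iteration 1:
  x_1 = (-1 - (-3)·0.0000 - (-1)·0.0000) / (-7) = 0.1429
  x_2 = (10 - (3)·0.1429 - (-1)·0.0000) / (5) = 1.9143
  x_3 = (-7 - (-2)·0.1429 - (4)·1.9143) / (8) = -1.7964
Iteration 2:
  x_1 = (-1 - (-3)·1.9143 - (-1)·-1.7964) / (-7) = -0.4209
  x_2 = (10 - (3)·-0.4209 - (-1)·-1.7964) / (5) = 1.8933
  x_3 = (-7 - (-2)·-0.4209 - (4)·1.8933) / (8) = -1.9269
Change: (-0.5638, -0.0210, -0.1305) → max |·| = 0.5638

0.5638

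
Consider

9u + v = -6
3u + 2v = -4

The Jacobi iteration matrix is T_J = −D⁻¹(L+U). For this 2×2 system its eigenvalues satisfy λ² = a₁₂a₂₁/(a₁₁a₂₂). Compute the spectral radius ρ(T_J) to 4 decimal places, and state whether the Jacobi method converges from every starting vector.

a₁₂a₂₁/(a₁₁a₂₂) = (1)·(3) / ((9)·(2)) = 0.166667
ρ = √|0.166667| = √0.166667 = 0.4082
ρ < 1, so Jacobi converges

0.4082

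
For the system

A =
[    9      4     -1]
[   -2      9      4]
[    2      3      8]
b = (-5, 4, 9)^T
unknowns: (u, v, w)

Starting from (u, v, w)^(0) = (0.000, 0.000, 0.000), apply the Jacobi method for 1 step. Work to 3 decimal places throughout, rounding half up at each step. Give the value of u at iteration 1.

Iteration 1:
  u = (-5 - (4)·0.000 - (-1)·0.000) / (9) = -0.556
  v = (4 - (-2)·0.000 - (4)·0.000) / (9) = 0.444
  w = (9 - (2)·0.000 - (3)·0.000) / (8) = 1.125

-0.556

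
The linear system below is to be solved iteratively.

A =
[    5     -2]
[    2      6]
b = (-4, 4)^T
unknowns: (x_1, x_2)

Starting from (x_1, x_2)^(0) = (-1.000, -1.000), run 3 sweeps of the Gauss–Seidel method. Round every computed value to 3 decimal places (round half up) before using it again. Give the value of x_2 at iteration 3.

Iteration 1:
  x_1 = (-4 - (-2)·-1.000) / (5) = -1.200
  x_2 = (4 - (2)·-1.200) / (6) = 1.067
Iteration 2:
  x_1 = (-4 - (-2)·1.067) / (5) = -0.373
  x_2 = (4 - (2)·-0.373) / (6) = 0.791
Iteration 3:
  x_1 = (-4 - (-2)·0.791) / (5) = -0.484
  x_2 = (4 - (2)·-0.484) / (6) = 0.828

0.828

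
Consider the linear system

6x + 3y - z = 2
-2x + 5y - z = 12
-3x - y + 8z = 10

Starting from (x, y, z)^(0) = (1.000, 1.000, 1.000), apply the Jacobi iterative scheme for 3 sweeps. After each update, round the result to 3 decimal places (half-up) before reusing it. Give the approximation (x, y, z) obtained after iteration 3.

Iteration 1:
  x = (2 - (3)·1.000 - (-1)·1.000) / (6) = 0.000
  y = (12 - (-2)·1.000 - (-1)·1.000) / (5) = 3.000
  z = (10 - (-3)·1.000 - (-1)·1.000) / (8) = 1.750
Iteration 2:
  x = (2 - (3)·3.000 - (-1)·1.750) / (6) = -0.875
  y = (12 - (-2)·0.000 - (-1)·1.750) / (5) = 2.750
  z = (10 - (-3)·0.000 - (-1)·3.000) / (8) = 1.625
Iteration 3:
  x = (2 - (3)·2.750 - (-1)·1.625) / (6) = -0.771
  y = (12 - (-2)·-0.875 - (-1)·1.625) / (5) = 2.375
  z = (10 - (-3)·-0.875 - (-1)·2.750) / (8) = 1.266

(-0.771, 2.375, 1.266)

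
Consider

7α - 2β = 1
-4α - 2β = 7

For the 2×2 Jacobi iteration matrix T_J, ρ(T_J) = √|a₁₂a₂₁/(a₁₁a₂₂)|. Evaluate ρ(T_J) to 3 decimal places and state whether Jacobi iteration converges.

0.756

a₁₂a₂₁/(a₁₁a₂₂) = (-2)·(-4) / ((7)·(-2)) = -0.571429
ρ = √|-0.571429| = √0.571429 = 0.756
ρ < 1, so Jacobi converges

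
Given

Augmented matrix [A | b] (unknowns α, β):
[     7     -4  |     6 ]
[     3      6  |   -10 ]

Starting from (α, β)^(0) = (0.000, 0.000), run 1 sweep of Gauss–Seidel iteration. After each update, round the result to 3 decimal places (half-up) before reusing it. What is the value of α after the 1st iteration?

0.857

Iteration 1:
  α = (6 - (-4)·0.000) / (7) = 0.857
  β = (-10 - (3)·0.857) / (6) = -2.095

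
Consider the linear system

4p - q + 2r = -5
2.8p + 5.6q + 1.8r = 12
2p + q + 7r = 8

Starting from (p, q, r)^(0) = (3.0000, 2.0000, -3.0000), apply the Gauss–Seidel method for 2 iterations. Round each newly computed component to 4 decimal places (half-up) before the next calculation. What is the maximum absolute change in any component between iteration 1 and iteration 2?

Iteration 1:
  p = (-5 - (-1)·2.0000 - (2)·-3.0000) / (4) = 0.7500
  q = (12 - (2.8)·0.7500 - (1.8)·-3.0000) / (5.6) = 2.7321
  r = (8 - (2)·0.7500 - (1)·2.7321) / (7) = 0.5383
Iteration 2:
  p = (-5 - (-1)·2.7321 - (2)·0.5383) / (4) = -0.8361
  q = (12 - (2.8)·-0.8361 - (1.8)·0.5383) / (5.6) = 2.3879
  r = (8 - (2)·-0.8361 - (1)·2.3879) / (7) = 1.0406
Change: (-1.5861, -0.3442, 0.5023) → max |·| = 1.5861

1.5861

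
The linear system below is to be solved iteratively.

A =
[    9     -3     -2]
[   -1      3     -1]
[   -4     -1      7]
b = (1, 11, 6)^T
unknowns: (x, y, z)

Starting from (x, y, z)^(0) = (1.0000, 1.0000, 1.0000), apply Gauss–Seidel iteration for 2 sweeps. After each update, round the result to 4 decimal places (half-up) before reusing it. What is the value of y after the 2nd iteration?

4.9230

Iteration 1:
  x = (1 - (-3)·1.0000 - (-2)·1.0000) / (9) = 0.6667
  y = (11 - (-1)·0.6667 - (-1)·1.0000) / (3) = 4.2222
  z = (6 - (-4)·0.6667 - (-1)·4.2222) / (7) = 1.8413
Iteration 2:
  x = (1 - (-3)·4.2222 - (-2)·1.8413) / (9) = 1.9277
  y = (11 - (-1)·1.9277 - (-1)·1.8413) / (3) = 4.9230
  z = (6 - (-4)·1.9277 - (-1)·4.9230) / (7) = 2.6620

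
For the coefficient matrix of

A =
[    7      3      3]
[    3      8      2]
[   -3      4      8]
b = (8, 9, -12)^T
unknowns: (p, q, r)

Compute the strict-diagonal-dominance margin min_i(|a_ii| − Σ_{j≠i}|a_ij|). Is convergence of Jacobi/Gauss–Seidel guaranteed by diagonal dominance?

row 1: |7| − (3+3) = 1
row 2: |8| − (3+2) = 3
row 3: |8| − (3+4) = 1
minimum over rows = 1 → strictly diagonally dominant (convergence guaranteed)

1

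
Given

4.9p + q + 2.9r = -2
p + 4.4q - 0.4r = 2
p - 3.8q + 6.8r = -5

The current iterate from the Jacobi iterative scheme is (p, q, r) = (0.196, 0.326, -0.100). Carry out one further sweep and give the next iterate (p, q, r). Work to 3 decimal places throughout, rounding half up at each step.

(-0.416, 0.401, -0.582)

One sweep:
  p = (-2 - (1)·0.326 - (2.9)·-0.100) / (4.9) = -0.416
  q = (2 - (1)·0.196 - (-0.4)·-0.100) / (4.4) = 0.401
  r = (-5 - (1)·0.196 - (-3.8)·0.326) / (6.8) = -0.582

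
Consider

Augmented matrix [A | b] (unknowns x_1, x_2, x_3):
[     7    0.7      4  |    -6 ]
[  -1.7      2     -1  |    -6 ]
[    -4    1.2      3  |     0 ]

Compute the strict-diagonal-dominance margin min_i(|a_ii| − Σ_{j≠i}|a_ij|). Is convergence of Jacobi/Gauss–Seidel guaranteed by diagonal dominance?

-2.2

row 1: |7| − (0.7+4) = 2.3
row 2: |2| − (1.7+1) = -0.7
row 3: |3| − (4+1.2) = -2.2
minimum over rows = -2.2 → not strictly diagonally dominant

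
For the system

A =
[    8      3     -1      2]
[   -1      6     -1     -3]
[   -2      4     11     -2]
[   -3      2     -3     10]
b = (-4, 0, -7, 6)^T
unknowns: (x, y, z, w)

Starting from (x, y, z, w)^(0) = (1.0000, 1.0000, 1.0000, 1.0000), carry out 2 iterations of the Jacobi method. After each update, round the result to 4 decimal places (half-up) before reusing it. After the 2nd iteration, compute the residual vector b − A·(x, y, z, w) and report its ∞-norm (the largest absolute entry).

3.6299

Iteration 1:
  x = (-4 - (3)·1.0000 - (-1)·1.0000 - (2)·1.0000) / (8) = -1.0000
  y = (0 - (-1)·1.0000 - (-1)·1.0000 - (-3)·1.0000) / (6) = 0.8333
  z = (-7 - (-2)·1.0000 - (4)·1.0000 - (-2)·1.0000) / (11) = -0.6364
  w = (6 - (-3)·1.0000 - (2)·1.0000 - (-3)·1.0000) / (10) = 1.0000
Iteration 2:
  x = (-4 - (3)·0.8333 - (-1)·-0.6364 - (2)·1.0000) / (8) = -1.1420
  y = (0 - (-1)·-1.0000 - (-1)·-0.6364 - (-3)·1.0000) / (6) = 0.2273
  z = (-7 - (-2)·-1.0000 - (4)·0.8333 - (-2)·1.0000) / (11) = -0.9394
  w = (6 - (-3)·-1.0000 - (2)·0.8333 - (-3)·-0.6364) / (10) = -0.0576
Residual b − A·x = (3.6299, -3.6180, 0.0250, -0.1228); ∞-norm = 3.6299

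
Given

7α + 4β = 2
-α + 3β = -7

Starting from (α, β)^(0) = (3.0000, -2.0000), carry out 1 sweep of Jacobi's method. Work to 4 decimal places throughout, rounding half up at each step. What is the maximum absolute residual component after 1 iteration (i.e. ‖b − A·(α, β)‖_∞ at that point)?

Iteration 1:
  α = (2 - (4)·-2.0000) / (7) = 1.4286
  β = (-7 - (-1)·3.0000) / (3) = -1.3333
Residual b − A·x = (-2.6670, -1.5715); ∞-norm = 2.6670

2.6670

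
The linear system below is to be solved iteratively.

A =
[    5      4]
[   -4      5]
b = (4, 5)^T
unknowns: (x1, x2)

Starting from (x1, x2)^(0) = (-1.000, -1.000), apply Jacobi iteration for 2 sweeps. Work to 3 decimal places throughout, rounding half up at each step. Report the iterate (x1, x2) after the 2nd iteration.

Iteration 1:
  x1 = (4 - (4)·-1.000) / (5) = 1.600
  x2 = (5 - (-4)·-1.000) / (5) = 0.200
Iteration 2:
  x1 = (4 - (4)·0.200) / (5) = 0.640
  x2 = (5 - (-4)·1.600) / (5) = 2.280

(0.640, 2.280)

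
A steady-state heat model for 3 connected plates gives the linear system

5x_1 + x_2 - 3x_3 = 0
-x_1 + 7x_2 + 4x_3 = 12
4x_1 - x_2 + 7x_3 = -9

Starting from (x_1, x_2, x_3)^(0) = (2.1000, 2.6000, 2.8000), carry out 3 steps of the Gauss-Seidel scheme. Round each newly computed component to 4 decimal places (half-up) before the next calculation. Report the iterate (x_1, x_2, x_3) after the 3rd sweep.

(-0.6605, 1.7474, -0.6587)

Iteration 1:
  x_1 = (0 - (1)·2.6000 - (-3)·2.8000) / (5) = 1.1600
  x_2 = (12 - (-1)·1.1600 - (4)·2.8000) / (7) = 0.2800
  x_3 = (-9 - (4)·1.1600 - (-1)·0.2800) / (7) = -1.9086
Iteration 2:
  x_1 = (0 - (1)·0.2800 - (-3)·-1.9086) / (5) = -1.2012
  x_2 = (12 - (-1)·-1.2012 - (4)·-1.9086) / (7) = 2.6333
  x_3 = (-9 - (4)·-1.2012 - (-1)·2.6333) / (7) = -0.2231
Iteration 3:
  x_1 = (0 - (1)·2.6333 - (-3)·-0.2231) / (5) = -0.6605
  x_2 = (12 - (-1)·-0.6605 - (4)·-0.2231) / (7) = 1.7474
  x_3 = (-9 - (4)·-0.6605 - (-1)·1.7474) / (7) = -0.6587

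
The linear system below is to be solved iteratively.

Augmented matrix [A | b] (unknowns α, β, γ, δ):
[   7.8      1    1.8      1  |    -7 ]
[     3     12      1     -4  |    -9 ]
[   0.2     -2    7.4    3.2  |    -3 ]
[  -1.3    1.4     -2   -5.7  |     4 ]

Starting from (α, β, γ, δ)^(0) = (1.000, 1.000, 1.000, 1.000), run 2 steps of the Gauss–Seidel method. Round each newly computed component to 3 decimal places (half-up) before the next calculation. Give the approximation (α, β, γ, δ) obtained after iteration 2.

Iteration 1:
  α = (-7 - (1)·1.000 - (1.8)·1.000 - (1)·1.000) / (7.8) = -1.385
  β = (-9 - (3)·-1.385 - (1)·1.000 - (-4)·1.000) / (12) = -0.154
  γ = (-3 - (0.2)·-1.385 - (-2)·-0.154 - (3.2)·1.000) / (7.4) = -0.842
  δ = (4 - (-1.3)·-1.385 - (1.4)·-0.154 - (-2)·-0.842) / (-5.7) = -0.128
Iteration 2:
  α = (-7 - (1)·-0.154 - (1.8)·-0.842 - (1)·-0.128) / (7.8) = -0.667
  β = (-9 - (3)·-0.667 - (1)·-0.842 - (-4)·-0.128) / (12) = -0.556
  γ = (-3 - (0.2)·-0.667 - (-2)·-0.556 - (3.2)·-0.128) / (7.4) = -0.482
  δ = (4 - (-1.3)·-0.667 - (1.4)·-0.556 - (-2)·-0.482) / (-5.7) = -0.517

(-0.667, -0.556, -0.482, -0.517)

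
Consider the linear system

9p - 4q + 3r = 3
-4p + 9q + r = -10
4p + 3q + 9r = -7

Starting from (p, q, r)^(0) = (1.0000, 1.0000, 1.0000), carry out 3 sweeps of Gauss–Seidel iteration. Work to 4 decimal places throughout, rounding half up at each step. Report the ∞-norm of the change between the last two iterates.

0.0395

Iteration 1:
  p = (3 - (-4)·1.0000 - (3)·1.0000) / (9) = 0.4444
  q = (-10 - (-4)·0.4444 - (1)·1.0000) / (9) = -1.0247
  r = (-7 - (4)·0.4444 - (3)·-1.0247) / (9) = -0.6337
Iteration 2:
  p = (3 - (-4)·-1.0247 - (3)·-0.6337) / (9) = 0.0891
  q = (-10 - (-4)·0.0891 - (1)·-0.6337) / (9) = -1.0011
  r = (-7 - (4)·0.0891 - (3)·-1.0011) / (9) = -0.4837
Iteration 3:
  p = (3 - (-4)·-1.0011 - (3)·-0.4837) / (9) = 0.0496
  q = (-10 - (-4)·0.0496 - (1)·-0.4837) / (9) = -1.0353
  r = (-7 - (4)·0.0496 - (3)·-1.0353) / (9) = -0.4547
Change: (-0.0395, -0.0342, 0.0290) → max |·| = 0.0395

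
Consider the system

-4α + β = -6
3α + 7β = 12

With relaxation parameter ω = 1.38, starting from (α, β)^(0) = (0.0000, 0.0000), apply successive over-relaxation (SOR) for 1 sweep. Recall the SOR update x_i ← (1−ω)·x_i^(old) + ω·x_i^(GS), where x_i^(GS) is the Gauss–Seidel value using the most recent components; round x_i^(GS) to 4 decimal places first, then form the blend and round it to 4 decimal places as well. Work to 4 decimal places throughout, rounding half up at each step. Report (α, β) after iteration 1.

(2.0700, 1.1414)

Iteration 1:
  α: GS value = (-6 - (1)·0.0000) / (-4) = 1.5000;  α ← (1−ω)·0.0000 + ω·1.5000 = 2.0700
  β: GS value = (12 - (3)·2.0700) / (7) = 0.8271;  β ← (1−ω)·0.0000 + ω·0.8271 = 1.1414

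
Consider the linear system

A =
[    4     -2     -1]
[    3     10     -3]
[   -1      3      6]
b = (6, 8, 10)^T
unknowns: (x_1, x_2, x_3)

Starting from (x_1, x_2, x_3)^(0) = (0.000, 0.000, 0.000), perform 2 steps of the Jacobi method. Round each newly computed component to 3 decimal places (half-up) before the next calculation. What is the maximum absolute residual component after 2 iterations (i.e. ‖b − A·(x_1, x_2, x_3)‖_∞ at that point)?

2.900

Iteration 1:
  x_1 = (6 - (-2)·0.000 - (-1)·0.000) / (4) = 1.500
  x_2 = (8 - (3)·0.000 - (-3)·0.000) / (10) = 0.800
  x_3 = (10 - (-1)·0.000 - (3)·0.000) / (6) = 1.667
Iteration 2:
  x_1 = (6 - (-2)·0.800 - (-1)·1.667) / (4) = 2.317
  x_2 = (8 - (3)·1.500 - (-3)·1.667) / (10) = 0.850
  x_3 = (10 - (-1)·1.500 - (3)·0.800) / (6) = 1.517
Residual b − A·x = (-0.051, -2.900, 0.665); ∞-norm = 2.900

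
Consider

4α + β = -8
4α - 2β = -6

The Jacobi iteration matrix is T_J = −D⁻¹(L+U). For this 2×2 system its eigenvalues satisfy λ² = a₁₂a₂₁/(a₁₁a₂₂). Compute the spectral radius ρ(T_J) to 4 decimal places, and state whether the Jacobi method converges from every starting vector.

a₁₂a₂₁/(a₁₁a₂₂) = (1)·(4) / ((4)·(-2)) = -0.500000
ρ = √|-0.500000| = √0.500000 = 0.7071
ρ < 1, so Jacobi converges

0.7071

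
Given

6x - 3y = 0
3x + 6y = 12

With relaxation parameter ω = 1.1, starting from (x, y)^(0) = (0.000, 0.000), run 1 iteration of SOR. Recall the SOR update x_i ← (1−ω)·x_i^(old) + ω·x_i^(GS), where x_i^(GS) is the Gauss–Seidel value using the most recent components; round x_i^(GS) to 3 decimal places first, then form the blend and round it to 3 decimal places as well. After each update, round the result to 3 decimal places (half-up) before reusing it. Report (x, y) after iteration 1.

(0.000, 2.200)

Iteration 1:
  x: GS value = (0 - (-3)·0.000) / (6) = 0.000;  x ← (1−ω)·0.000 + ω·0.000 = 0.000
  y: GS value = (12 - (3)·0.000) / (6) = 2.000;  y ← (1−ω)·0.000 + ω·2.000 = 2.200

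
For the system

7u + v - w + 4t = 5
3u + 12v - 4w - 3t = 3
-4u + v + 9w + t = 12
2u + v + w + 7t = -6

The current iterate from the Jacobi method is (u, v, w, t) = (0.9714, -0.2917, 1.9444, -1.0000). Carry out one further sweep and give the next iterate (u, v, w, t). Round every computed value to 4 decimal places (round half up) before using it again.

(1.6052, 0.4053, 1.9086, -1.3708)

One sweep:
  u = (5 - (1)·-0.2917 - (-1)·1.9444 - (4)·-1.0000) / (7) = 1.6052
  v = (3 - (3)·0.9714 - (-4)·1.9444 - (-3)·-1.0000) / (12) = 0.4053
  w = (12 - (-4)·0.9714 - (1)·-0.2917 - (1)·-1.0000) / (9) = 1.9086
  t = (-6 - (2)·0.9714 - (1)·-0.2917 - (1)·1.9444) / (7) = -1.3708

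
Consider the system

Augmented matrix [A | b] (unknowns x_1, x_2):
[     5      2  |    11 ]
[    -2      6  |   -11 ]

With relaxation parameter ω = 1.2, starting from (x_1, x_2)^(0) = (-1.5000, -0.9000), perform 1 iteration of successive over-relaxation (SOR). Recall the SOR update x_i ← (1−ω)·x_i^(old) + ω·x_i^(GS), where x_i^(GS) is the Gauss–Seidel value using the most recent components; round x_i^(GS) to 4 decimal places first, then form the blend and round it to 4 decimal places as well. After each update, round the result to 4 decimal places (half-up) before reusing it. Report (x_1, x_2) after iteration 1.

Iteration 1:
  x_1: GS value = (11 - (2)·-0.9000) / (5) = 2.5600;  x_1 ← (1−ω)·-1.5000 + ω·2.5600 = 3.3720
  x_2: GS value = (-11 - (-2)·3.3720) / (6) = -0.7093;  x_2 ← (1−ω)·-0.9000 + ω·-0.7093 = -0.6712

(3.3720, -0.6712)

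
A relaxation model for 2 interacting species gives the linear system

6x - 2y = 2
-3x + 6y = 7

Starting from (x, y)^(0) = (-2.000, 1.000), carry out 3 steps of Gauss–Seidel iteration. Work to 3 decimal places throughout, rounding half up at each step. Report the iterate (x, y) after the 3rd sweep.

(0.861, 1.597)

Iteration 1:
  x = (2 - (-2)·1.000) / (6) = 0.667
  y = (7 - (-3)·0.667) / (6) = 1.500
Iteration 2:
  x = (2 - (-2)·1.500) / (6) = 0.833
  y = (7 - (-3)·0.833) / (6) = 1.583
Iteration 3:
  x = (2 - (-2)·1.583) / (6) = 0.861
  y = (7 - (-3)·0.861) / (6) = 1.597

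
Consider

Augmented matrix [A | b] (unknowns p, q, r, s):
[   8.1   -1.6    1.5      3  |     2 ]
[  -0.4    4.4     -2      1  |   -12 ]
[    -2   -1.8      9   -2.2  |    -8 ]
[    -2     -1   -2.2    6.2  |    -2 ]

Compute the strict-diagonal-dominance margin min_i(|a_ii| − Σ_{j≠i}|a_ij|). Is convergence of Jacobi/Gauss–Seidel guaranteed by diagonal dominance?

1

row 1: |8.1| − (1.6+1.5+3) = 2
row 2: |4.4| − (0.4+2+1) = 1
row 3: |9| − (2+1.8+2.2) = 3
row 4: |6.2| − (2+1+2.2) = 1
minimum over rows = 1 → strictly diagonally dominant (convergence guaranteed)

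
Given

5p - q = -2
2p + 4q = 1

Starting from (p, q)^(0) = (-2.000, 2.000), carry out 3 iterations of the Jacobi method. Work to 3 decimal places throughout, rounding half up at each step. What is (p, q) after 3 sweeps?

(-0.350, 0.325)

Iteration 1:
  p = (-2 - (-1)·2.000) / (5) = 0.000
  q = (1 - (2)·-2.000) / (4) = 1.250
Iteration 2:
  p = (-2 - (-1)·1.250) / (5) = -0.150
  q = (1 - (2)·0.000) / (4) = 0.250
Iteration 3:
  p = (-2 - (-1)·0.250) / (5) = -0.350
  q = (1 - (2)·-0.150) / (4) = 0.325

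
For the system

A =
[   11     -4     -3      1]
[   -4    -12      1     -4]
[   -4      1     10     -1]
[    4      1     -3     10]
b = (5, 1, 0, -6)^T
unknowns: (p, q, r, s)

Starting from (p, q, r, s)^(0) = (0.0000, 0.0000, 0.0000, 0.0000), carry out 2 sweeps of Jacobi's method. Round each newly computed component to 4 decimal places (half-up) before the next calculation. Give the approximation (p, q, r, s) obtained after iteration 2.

(0.4788, -0.0348, 0.1301, -0.7735)

Iteration 1:
  p = (5 - (-4)·0.0000 - (-3)·0.0000 - (1)·0.0000) / (11) = 0.4545
  q = (1 - (-4)·0.0000 - (1)·0.0000 - (-4)·0.0000) / (-12) = -0.0833
  r = (0 - (-4)·0.0000 - (1)·0.0000 - (-1)·0.0000) / (10) = 0.0000
  s = (-6 - (4)·0.0000 - (1)·0.0000 - (-3)·0.0000) / (10) = -0.6000
Iteration 2:
  p = (5 - (-4)·-0.0833 - (-3)·0.0000 - (1)·-0.6000) / (11) = 0.4788
  q = (1 - (-4)·0.4545 - (1)·0.0000 - (-4)·-0.6000) / (-12) = -0.0348
  r = (0 - (-4)·0.4545 - (1)·-0.0833 - (-1)·-0.6000) / (10) = 0.1301
  s = (-6 - (4)·0.4545 - (1)·-0.0833 - (-3)·0.0000) / (10) = -0.7735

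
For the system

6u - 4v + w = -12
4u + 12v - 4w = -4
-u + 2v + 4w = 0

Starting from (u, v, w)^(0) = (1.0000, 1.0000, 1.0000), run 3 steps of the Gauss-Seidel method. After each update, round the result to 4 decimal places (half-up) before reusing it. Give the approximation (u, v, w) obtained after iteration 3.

(-1.9505, 0.1901, -0.5827)

Iteration 1:
  u = (-12 - (-4)·1.0000 - (1)·1.0000) / (6) = -1.5000
  v = (-4 - (4)·-1.5000 - (-4)·1.0000) / (12) = 0.5000
  w = (0 - (-1)·-1.5000 - (2)·0.5000) / (4) = -0.6250
Iteration 2:
  u = (-12 - (-4)·0.5000 - (1)·-0.6250) / (6) = -1.5625
  v = (-4 - (4)·-1.5625 - (-4)·-0.6250) / (12) = -0.0208
  w = (0 - (-1)·-1.5625 - (2)·-0.0208) / (4) = -0.3802
Iteration 3:
  u = (-12 - (-4)·-0.0208 - (1)·-0.3802) / (6) = -1.9505
  v = (-4 - (4)·-1.9505 - (-4)·-0.3802) / (12) = 0.1901
  w = (0 - (-1)·-1.9505 - (2)·0.1901) / (4) = -0.5827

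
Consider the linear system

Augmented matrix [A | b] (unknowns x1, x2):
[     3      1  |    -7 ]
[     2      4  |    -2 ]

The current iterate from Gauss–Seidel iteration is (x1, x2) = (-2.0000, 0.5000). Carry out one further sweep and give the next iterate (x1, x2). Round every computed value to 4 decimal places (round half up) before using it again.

(-2.5000, 0.7500)

One sweep:
  x1 = (-7 - (1)·0.5000) / (3) = -2.5000
  x2 = (-2 - (2)·-2.5000) / (4) = 0.7500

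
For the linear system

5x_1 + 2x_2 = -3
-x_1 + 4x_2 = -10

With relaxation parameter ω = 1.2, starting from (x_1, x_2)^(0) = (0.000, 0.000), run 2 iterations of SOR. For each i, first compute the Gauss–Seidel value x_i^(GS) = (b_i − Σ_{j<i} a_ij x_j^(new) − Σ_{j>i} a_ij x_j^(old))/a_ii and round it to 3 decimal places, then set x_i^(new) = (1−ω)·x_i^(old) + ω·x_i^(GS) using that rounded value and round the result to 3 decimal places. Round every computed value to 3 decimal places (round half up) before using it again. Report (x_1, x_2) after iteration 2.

Iteration 1:
  x_1: GS value = (-3 - (2)·0.000) / (5) = -0.600;  x_1 ← (1−ω)·0.000 + ω·-0.600 = -0.720
  x_2: GS value = (-10 - (-1)·-0.720) / (4) = -2.680;  x_2 ← (1−ω)·0.000 + ω·-2.680 = -3.216
Iteration 2:
  x_1: GS value = (-3 - (2)·-3.216) / (5) = 0.686;  x_1 ← (1−ω)·-0.720 + ω·0.686 = 0.967
  x_2: GS value = (-10 - (-1)·0.967) / (4) = -2.258;  x_2 ← (1−ω)·-3.216 + ω·-2.258 = -2.066

(0.967, -2.066)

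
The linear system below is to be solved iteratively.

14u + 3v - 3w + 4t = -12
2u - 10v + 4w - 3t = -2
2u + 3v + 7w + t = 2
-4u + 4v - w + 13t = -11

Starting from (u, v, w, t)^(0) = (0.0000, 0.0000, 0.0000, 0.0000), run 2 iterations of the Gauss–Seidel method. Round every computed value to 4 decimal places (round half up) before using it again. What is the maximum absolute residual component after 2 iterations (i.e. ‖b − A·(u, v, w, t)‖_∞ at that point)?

Iteration 1:
  u = (-12 - (3)·0.0000 - (-3)·0.0000 - (4)·0.0000) / (14) = -0.8571
  v = (-2 - (2)·-0.8571 - (4)·0.0000 - (-3)·0.0000) / (-10) = 0.0286
  w = (2 - (2)·-0.8571 - (3)·0.0286 - (1)·0.0000) / (7) = 0.5183
  t = (-11 - (-4)·-0.8571 - (4)·0.0286 - (-1)·0.5183) / (13) = -1.0788
Iteration 2:
  u = (-12 - (3)·0.0286 - (-3)·0.5183 - (4)·-1.0788) / (14) = -0.4440
  v = (-2 - (2)·-0.4440 - (4)·0.5183 - (-3)·-1.0788) / (-10) = 0.6422
  w = (2 - (2)·-0.4440 - (3)·0.6422 - (1)·-1.0788) / (7) = 0.2915
  t = (-11 - (-4)·-0.4440 - (4)·0.6422 - (-1)·0.2915) / (13) = -1.1579
Residual b − A·x = (-2.2045, 0.6703, 0.0788, -0.0006); ∞-norm = 2.2045

2.2045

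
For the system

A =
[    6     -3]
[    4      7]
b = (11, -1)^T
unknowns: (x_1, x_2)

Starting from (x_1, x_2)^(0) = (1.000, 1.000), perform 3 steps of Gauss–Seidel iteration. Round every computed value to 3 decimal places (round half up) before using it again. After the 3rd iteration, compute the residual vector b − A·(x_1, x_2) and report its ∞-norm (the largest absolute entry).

0.607

Iteration 1:
  x_1 = (11 - (-3)·1.000) / (6) = 2.333
  x_2 = (-1 - (4)·2.333) / (7) = -1.476
Iteration 2:
  x_1 = (11 - (-3)·-1.476) / (6) = 1.095
  x_2 = (-1 - (4)·1.095) / (7) = -0.769
Iteration 3:
  x_1 = (11 - (-3)·-0.769) / (6) = 1.449
  x_2 = (-1 - (4)·1.449) / (7) = -0.971
Residual b − A·x = (-0.607, 0.001); ∞-norm = 0.607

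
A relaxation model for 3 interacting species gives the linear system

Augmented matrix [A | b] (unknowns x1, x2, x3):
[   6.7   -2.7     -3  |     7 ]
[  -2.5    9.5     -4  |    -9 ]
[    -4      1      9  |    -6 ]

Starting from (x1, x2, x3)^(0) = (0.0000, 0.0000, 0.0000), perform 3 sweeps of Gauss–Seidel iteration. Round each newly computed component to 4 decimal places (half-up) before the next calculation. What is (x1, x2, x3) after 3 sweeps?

(0.6019, -0.8976, -0.2994)

Iteration 1:
  x1 = (7 - (-2.7)·0.0000 - (-3)·0.0000) / (6.7) = 1.0448
  x2 = (-9 - (-2.5)·1.0448 - (-4)·0.0000) / (9.5) = -0.6724
  x3 = (-6 - (-4)·1.0448 - (1)·-0.6724) / (9) = -0.1276
Iteration 2:
  x1 = (7 - (-2.7)·-0.6724 - (-3)·-0.1276) / (6.7) = 0.7167
  x2 = (-9 - (-2.5)·0.7167 - (-4)·-0.1276) / (9.5) = -0.8125
  x3 = (-6 - (-4)·0.7167 - (1)·-0.8125) / (9) = -0.2579
Iteration 3:
  x1 = (7 - (-2.7)·-0.8125 - (-3)·-0.2579) / (6.7) = 0.6019
  x2 = (-9 - (-2.5)·0.6019 - (-4)·-0.2579) / (9.5) = -0.8976
  x3 = (-6 - (-4)·0.6019 - (1)·-0.8976) / (9) = -0.2994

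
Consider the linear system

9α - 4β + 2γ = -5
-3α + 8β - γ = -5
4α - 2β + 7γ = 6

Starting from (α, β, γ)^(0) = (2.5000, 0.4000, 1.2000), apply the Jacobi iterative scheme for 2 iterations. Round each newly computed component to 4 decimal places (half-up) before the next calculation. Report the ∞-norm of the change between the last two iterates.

Iteration 1:
  α = (-5 - (-4)·0.4000 - (2)·1.2000) / (9) = -0.6444
  β = (-5 - (-3)·2.5000 - (-1)·1.2000) / (8) = 0.4625
  γ = (6 - (4)·2.5000 - (-2)·0.4000) / (7) = -0.4571
Iteration 2:
  α = (-5 - (-4)·0.4625 - (2)·-0.4571) / (9) = -0.2484
  β = (-5 - (-3)·-0.6444 - (-1)·-0.4571) / (8) = -0.9238
  γ = (6 - (4)·-0.6444 - (-2)·0.4625) / (7) = 1.3575
Change: (0.3960, -1.3863, 1.8146) → max |·| = 1.8146

1.8146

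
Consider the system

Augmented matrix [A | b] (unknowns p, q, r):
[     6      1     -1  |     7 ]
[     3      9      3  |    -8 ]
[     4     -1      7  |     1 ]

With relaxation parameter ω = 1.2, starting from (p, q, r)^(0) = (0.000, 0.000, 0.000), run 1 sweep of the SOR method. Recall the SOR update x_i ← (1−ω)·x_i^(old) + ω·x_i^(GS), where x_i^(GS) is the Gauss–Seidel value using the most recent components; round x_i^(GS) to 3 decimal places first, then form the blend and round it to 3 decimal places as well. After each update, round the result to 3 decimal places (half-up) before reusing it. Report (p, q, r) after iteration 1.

(1.400, -1.627, -1.068)

Iteration 1:
  p: GS value = (7 - (1)·0.000 - (-1)·0.000) / (6) = 1.167;  p ← (1−ω)·0.000 + ω·1.167 = 1.400
  q: GS value = (-8 - (3)·1.400 - (3)·0.000) / (9) = -1.356;  q ← (1−ω)·0.000 + ω·-1.356 = -1.627
  r: GS value = (1 - (4)·1.400 - (-1)·-1.627) / (7) = -0.890;  r ← (1−ω)·0.000 + ω·-0.890 = -1.068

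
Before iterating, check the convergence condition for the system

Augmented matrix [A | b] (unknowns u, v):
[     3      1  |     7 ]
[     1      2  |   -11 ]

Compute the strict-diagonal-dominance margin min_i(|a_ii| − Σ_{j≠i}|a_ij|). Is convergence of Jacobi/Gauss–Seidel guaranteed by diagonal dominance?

1

row 1: |3| − (1) = 2
row 2: |2| − (1) = 1
minimum over rows = 1 → strictly diagonally dominant (convergence guaranteed)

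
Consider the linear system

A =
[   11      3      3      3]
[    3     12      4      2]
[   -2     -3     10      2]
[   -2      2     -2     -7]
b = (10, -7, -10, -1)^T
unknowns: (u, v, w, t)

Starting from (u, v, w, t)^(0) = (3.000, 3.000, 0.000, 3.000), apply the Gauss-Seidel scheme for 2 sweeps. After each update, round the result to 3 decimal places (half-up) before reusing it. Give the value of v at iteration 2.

Iteration 1:
  u = (10 - (3)·3.000 - (3)·0.000 - (3)·3.000) / (11) = -0.727
  v = (-7 - (3)·-0.727 - (4)·0.000 - (2)·3.000) / (12) = -0.902
  w = (-10 - (-2)·-0.727 - (-3)·-0.902 - (2)·3.000) / (10) = -2.016
  t = (-1 - (-2)·-0.727 - (2)·-0.902 - (-2)·-2.016) / (-7) = 0.669
Iteration 2:
  u = (10 - (3)·-0.902 - (3)·-2.016 - (3)·0.669) / (11) = 1.522
  v = (-7 - (3)·1.522 - (4)·-2.016 - (2)·0.669) / (12) = -0.403
  w = (-10 - (-2)·1.522 - (-3)·-0.403 - (2)·0.669) / (10) = -0.950
  t = (-1 - (-2)·1.522 - (2)·-0.403 - (-2)·-0.950) / (-7) = -0.136

-0.403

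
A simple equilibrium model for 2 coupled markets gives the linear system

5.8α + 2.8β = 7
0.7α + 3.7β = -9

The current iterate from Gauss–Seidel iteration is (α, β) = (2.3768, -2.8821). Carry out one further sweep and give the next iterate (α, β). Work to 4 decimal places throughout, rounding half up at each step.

(2.5983, -2.9240)

One sweep:
  α = (7 - (2.8)·-2.8821) / (5.8) = 2.5983
  β = (-9 - (0.7)·2.5983) / (3.7) = -2.9240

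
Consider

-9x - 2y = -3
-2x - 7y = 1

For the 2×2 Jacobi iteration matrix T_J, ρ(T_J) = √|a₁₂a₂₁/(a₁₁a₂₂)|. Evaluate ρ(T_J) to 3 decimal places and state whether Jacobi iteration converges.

a₁₂a₂₁/(a₁₁a₂₂) = (-2)·(-2) / ((-9)·(-7)) = 0.063492
ρ = √|0.063492| = √0.063492 = 0.252
ρ < 1, so Jacobi converges

0.252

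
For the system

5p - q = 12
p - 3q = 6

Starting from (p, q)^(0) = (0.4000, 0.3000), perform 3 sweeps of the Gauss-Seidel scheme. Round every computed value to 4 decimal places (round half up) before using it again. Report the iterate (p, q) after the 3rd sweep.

(2.1443, -1.2852)

Iteration 1:
  p = (12 - (-1)·0.3000) / (5) = 2.4600
  q = (6 - (1)·2.4600) / (-3) = -1.1800
Iteration 2:
  p = (12 - (-1)·-1.1800) / (5) = 2.1640
  q = (6 - (1)·2.1640) / (-3) = -1.2787
Iteration 3:
  p = (12 - (-1)·-1.2787) / (5) = 2.1443
  q = (6 - (1)·2.1443) / (-3) = -1.2852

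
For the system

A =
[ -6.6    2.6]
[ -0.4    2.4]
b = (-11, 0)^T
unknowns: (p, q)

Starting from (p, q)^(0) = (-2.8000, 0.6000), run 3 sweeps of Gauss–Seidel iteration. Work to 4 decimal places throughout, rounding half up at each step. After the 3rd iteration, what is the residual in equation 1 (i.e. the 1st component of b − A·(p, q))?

0.0031

Iteration 1:
  p = (-11 - (2.6)·0.6000) / (-6.6) = 1.9030
  q = (0 - (-0.4)·1.9030) / (2.4) = 0.3172
Iteration 2:
  p = (-11 - (2.6)·0.3172) / (-6.6) = 1.7916
  q = (0 - (-0.4)·1.7916) / (2.4) = 0.2986
Iteration 3:
  p = (-11 - (2.6)·0.2986) / (-6.6) = 1.7843
  q = (0 - (-0.4)·1.7843) / (2.4) = 0.2974
Residual b − A·x = (0.0031, 0.0000)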